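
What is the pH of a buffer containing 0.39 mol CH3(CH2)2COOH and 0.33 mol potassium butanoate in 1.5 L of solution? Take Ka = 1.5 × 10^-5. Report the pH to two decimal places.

pKa = −log(1.5 × 10^-5) = 4.824
Using pH = pKa + log([base]/[acid]) with [base]/[acid] = 0.33/0.39:
pH = 4.824 + (-0.073) = 4.75

pH = 4.75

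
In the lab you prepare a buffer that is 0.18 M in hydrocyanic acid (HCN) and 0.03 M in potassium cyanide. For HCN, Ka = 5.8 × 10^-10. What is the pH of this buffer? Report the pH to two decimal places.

pKa = −log(5.8 × 10^-10) = 9.237
Henderson–Hasselbalch: pH = pKa + log([CN-]/[HCN]) = 9.237 + log(0.03/0.18)
pH = 9.237 + (-0.778) = 8.46

pH = 8.46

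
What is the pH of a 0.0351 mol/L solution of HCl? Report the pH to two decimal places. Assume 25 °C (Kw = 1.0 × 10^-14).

pH = 1.45

HCl is a strong acid and dissociates completely, so [H+] = 0.0351 M.
pH = -log(0.0351) = 1.45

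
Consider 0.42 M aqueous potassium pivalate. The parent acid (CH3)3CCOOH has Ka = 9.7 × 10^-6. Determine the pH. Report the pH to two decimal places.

(CH3)3CCOO- is the conjugate base of the weak acid (CH3)3CCOOH.
Kb = Kw/Ka = 1.0×10^-14 / 9.7 × 10^-6 = 1.03 × 10^-9
From the ICE table, Kb = x²/(0.42 − x) = 1.03 × 10^-9.
Since Kb ≪ C₀, x ≈ √(Kb·C₀) = 2.08 × 10^-5 M.
(x/C₀ = 0.005% < 5%, so the approximation holds.)
pOH = 4.68, so pH = 14.00 − pOH = 9.32

pH = 9.32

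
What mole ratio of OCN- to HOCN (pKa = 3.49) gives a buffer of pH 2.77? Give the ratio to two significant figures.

pH = pKa + log(r) ⇒ log(r) = 2.77 − 3.49 = -0.72
r = [OCN-]/[HOCN] = 10^(-0.72) = 0.191

ratio = 0.19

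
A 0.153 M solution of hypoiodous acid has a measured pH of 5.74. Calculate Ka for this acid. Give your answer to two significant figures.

[H+] = 10^(-5.74) = 1.82 × 10^-6 M
At equilibrium [HA] = 0.153 − 1.82 × 10^-6 = 1.53 × 10^-1 M
Ka = [H+][A-]/[HA] = (1.82 × 10^-6)² / 1.53 × 10^-1 = 2.2 × 10^-11

Ka = 2.2 × 10^-11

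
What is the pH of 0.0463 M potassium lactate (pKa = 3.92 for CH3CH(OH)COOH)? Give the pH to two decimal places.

pH = 8.29

CH3CH(OH)COO- is the conjugate base of the weak acid CH3CH(OH)COOH.
Ka = 10^(−3.92) = 1.20 × 10^-4
Kb = Kw/Ka = 1.0×10^-14 / 1.20 × 10^-4 = 8.33 × 10^-11
Let x = [OH-] at equilibrium. Kb = x²/(0.0463 − x).
Since Kb ≪ C₀, x ≈ √(Kb·C₀) = 1.96 × 10^-6 M.
pOH = 5.71, so pH = 14.00 − pOH = 8.29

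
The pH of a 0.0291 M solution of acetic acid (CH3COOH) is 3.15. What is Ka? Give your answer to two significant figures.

[H+] = 10^(-3.15) = 7.08 × 10^-4 M
At equilibrium [HA] = 0.0291 − 7.08 × 10^-4 = 2.84 × 10^-2 M
Ka = [H+][A-]/[HA] = (7.08 × 10^-4)² / 2.84 × 10^-2 = 1.8 × 10^-5

Ka = 1.8 × 10^-5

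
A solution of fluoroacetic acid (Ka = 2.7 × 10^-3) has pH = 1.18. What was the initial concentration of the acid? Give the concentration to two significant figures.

[H+] = 10^(-1.18) = 6.61 × 10^-2 M = x
Ka = x²/(C₀ − x) ⇒ C₀ = x + x²/Ka
C₀ = 6.61 × 10^-2 + (6.61 × 10^-2)²/(2.7 × 10^-3) = 1.68 M

C₀ = 1.7 M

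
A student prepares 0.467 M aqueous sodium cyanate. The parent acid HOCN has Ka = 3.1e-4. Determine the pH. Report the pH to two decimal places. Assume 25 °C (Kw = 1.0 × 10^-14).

OCN- is the conjugate base of the weak acid HOCN.
Kb = Kw/Ka = 1.0×10^-14 / 3.1 × 10^-4 = 3.23 × 10^-11
From the ICE table, Kb = [OH-]²/(0.467 − [OH-]) = 3.23 × 10^-11.
Since Kb ≪ C₀, [OH-] ≈ √(Kb·C₀) = 3.88 × 10^-6 M.
Check: 0.00083% ionized — well under 5%, approximation valid.
pOH = −log(3.88 × 10^-6) = 5.41; pH = 14.00 − 5.41 = 8.59

pH = 8.59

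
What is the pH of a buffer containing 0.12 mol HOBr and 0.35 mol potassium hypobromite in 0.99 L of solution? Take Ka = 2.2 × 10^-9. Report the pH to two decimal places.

pKa = −log(2.2 × 10^-9) = 8.658
pH = pKa + log([A⁻]/[HA]) = 8.658 + log(0.35/0.12)
pH = 8.658 + (+0.465) = 9.12

pH = 9.12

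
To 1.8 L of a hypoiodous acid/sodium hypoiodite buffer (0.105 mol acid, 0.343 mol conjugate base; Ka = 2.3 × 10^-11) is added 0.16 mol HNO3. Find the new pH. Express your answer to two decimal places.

Added H+ converts OI- to HOI: HOI → 0.265 mol, OI- → 0.183 mol.
pKa = −log(2.3 × 10^-11) = 10.638
pH = pKa + log([A⁻]/[HA]) = 10.638 + log(0.183/0.265) = 10.638 -0.161

pH = 10.48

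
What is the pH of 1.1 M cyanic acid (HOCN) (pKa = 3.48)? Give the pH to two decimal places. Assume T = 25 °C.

pH = 1.72

HOCN ⇌ OCN- + H+
Ka = 10^(−3.48) = 3.31 × 10^-4
From the ICE table, Ka = [H+]²/(1.1 − [H+]) = 3.31 × 10^-4.
Since Ka ≪ C₀, [H+] ≈ √(Ka·C₀) = 1.91 × 10^-2 M.
pH = −log(1.91 × 10^-2) = 1.72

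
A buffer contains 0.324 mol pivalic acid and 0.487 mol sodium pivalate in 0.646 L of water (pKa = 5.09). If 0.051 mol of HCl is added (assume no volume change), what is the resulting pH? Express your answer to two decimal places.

pH = 5.16

After neutralization: n((CH3)3CCOOH) = 0.375 mol, n((CH3)3CCOO-) = 0.436 mol.
Henderson–Hasselbalch with mole ratio 0.436/0.375: pH = 5.09 + (+0.065)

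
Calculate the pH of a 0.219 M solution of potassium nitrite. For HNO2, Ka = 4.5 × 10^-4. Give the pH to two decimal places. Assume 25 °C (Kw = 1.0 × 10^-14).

pH = 8.34

NO2- is the conjugate base of the weak acid HNO2.
Kb = Kw/Ka = 1.0×10^-14 / 4.5 × 10^-4 = 2.22 × 10^-11
From the ICE table, Kb = [OH-]²/(0.219 − [OH-]) = 2.22 × 10^-11.
Neglecting [OH-] in the denominator: [OH-] = √(2.22 × 10^-11 × 0.219) = 2.20 × 10^-6 M
Check: 0.001% ionized — well under 5%, approximation valid.
pOH = 5.66, so pH = 14.00 − pOH = 8.34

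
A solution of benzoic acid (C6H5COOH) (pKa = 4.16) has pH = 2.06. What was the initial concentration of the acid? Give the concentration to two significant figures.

C₀ = 1.1 M

[H+] = 10^(-2.06) = 8.71 × 10^-3 M = x
Ka = 10^(−4.16) = 6.92 × 10^-5
Ka = x²/(C₀ − x) ⇒ C₀ = x + x²/Ka
C₀ = 8.71 × 10^-3 + (8.71 × 10^-3)²/(6.92 × 10^-5) = 1.11 M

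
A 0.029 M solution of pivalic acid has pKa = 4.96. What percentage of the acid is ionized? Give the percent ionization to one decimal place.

(CH3)3CCOOH ⇌ (CH3)3CCOO- + H+; let x = [H+] at equilibrium.
Ka = 10^(−4.96) = 1.10 × 10^-5
x ≈ √(Ka·C₀) = √(1.10 × 10^-5 × 0.029) = 5.65 × 10^-4 M
% ionization = x/C₀ × 100% = 5.65 × 10^-4/0.029 × 100% = 1.9%

1.9%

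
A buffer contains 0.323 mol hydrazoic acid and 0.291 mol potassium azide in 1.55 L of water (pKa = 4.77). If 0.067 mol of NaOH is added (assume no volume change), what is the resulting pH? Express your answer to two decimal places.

OH- converts HN3 to N3-: HN3 → 0.256 mol, N3- → 0.358 mol.
pH = pKa + log([A⁻]/[HA]) = 4.77 + log(0.358/0.256) = 4.77 +0.146

pH = 4.92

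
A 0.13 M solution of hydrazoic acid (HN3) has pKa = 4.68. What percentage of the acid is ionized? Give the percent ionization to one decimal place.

1.3%

HN3 ⇌ N3- + H+; let x = [H+] at equilibrium.
Ka = 10^(−4.68) = 2.09 × 10^-5
x ≈ √(Ka·C₀) = √(2.09 × 10^-5 × 0.13) = 1.65 × 10^-3 M
Fraction ionized = 1.65 × 10^-3 / 0.13 = 0.0127 → 1.3%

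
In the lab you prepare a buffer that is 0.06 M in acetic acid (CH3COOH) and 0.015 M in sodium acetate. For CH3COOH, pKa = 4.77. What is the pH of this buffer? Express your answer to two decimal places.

pH = 4.17

Henderson–Hasselbalch: pH = pKa + log([CH3COO-]/[CH3COOH]) = 4.77 + log(0.015/0.06)
pH = 4.77 + (-0.602) = 4.17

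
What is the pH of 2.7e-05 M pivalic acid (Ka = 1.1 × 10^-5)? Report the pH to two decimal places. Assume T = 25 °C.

pH = 4.90

(CH3)3CCOOH ⇌ (CH3)3CCOO- + H+
From the ICE table, Ka = x²/(2.7e-05 − x) = 1.1 × 10^-5.
The 5% rule fails; solving x² + Ka·x − Ka·C₀ = 0 exactly:
x = [−1.1e-05 + √(1.1e-05² + 1.19e-09)]/2 = 1.26 × 10^-5 M
pH = −log[H+] = −log(1.26 × 10^-5) = 4.90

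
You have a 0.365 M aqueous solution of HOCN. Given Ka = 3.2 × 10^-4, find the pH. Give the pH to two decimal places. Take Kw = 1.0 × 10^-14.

HOCN ⇌ OCN- + H+
From the ICE table, Ka = [H+]²/(0.365 − [H+]) = 3.2 × 10^-4.
Neglecting [H+] in the denominator: [H+] = √(3.2 × 10^-4 × 0.365) = 1.08 × 10^-2 M
pH = −log(1.08 × 10^-2) = 1.97

pH = 1.97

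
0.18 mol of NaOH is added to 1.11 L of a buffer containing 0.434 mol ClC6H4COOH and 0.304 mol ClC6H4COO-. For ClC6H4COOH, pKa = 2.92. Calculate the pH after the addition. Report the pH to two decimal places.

OH- converts ClC6H4COOH to ClC6H4COO-: ClC6H4COOH → 0.254 mol, ClC6H4COO- → 0.484 mol.
pH = pKa + log(n_ClC6H4COO-/n_ClC6H4COOH) = 2.92 + log(0.484/0.254) = 2.92 + (+0.280)

pH = 3.20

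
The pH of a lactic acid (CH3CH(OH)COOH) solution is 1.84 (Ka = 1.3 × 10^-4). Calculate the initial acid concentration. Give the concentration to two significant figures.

C₀ = 1.6 M

[H+] = 10^(-1.84) = 1.45 × 10^-2 M = x
Ka = x²/(C₀ − x) ⇒ C₀ = x + x²/Ka
C₀ = 1.45 × 10^-2 + (1.45 × 10^-2)²/(1.3 × 10^-4) = 1.63 M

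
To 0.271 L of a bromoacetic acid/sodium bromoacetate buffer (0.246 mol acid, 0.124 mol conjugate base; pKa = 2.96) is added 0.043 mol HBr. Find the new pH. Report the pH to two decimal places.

After neutralization: n(BrCH2COOH) = 0.289 mol, n(BrCH2COO-) = 0.081 mol.
pH = pKa + log(n_BrCH2COO-/n_BrCH2COOH) = 2.96 + log(0.081/0.289) = 2.96 + (-0.552)

pH = 2.41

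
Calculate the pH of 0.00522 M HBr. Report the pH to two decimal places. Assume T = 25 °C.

HBr is a strong acid and dissociates completely, so [H+] = 0.00522 M.
pH = -log(0.00522) = 2.28

pH = 2.28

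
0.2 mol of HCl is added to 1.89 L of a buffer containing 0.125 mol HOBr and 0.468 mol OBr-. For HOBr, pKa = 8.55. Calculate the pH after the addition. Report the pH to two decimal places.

pH = 8.47

After neutralization: n(HOBr) = 0.325 mol, n(OBr-) = 0.268 mol.
Henderson–Hasselbalch with mole ratio 0.268/0.325: pH = 8.55 + (-0.084)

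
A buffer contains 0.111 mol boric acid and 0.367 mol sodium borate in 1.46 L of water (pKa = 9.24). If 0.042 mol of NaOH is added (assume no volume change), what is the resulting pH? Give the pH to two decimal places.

pH = 10.01

OH- converts B(OH)3 to B(OH)4-: B(OH)3 → 0.069 mol, B(OH)4- → 0.409 mol.
Henderson–Hasselbalch with mole ratio 0.409/0.069: pH = 9.24 + (+0.773)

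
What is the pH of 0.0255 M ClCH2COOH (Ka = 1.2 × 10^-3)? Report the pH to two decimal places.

pH = 2.30

ClCH2COOH ⇌ ClCH2COO- + H+
From the ICE table, Ka = x²/(0.0255 − x) = 1.2 × 10^-3.
Here C₀/Ka ≈ 21.2, so the small-x approximation fails. Use the quadratic:
x = (−Ka + √(Ka² + 4·Ka·C₀))/2 = 4.96 × 10^-3 M
pH = −log[H+] = −log(4.96 × 10^-3) = 2.30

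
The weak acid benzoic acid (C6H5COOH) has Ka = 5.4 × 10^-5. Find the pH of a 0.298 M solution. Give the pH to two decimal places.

C6H5COOH ⇌ C6H5COO- + H+
Ka = x²/(0.298 − x) = 5.4 × 10^-5
Since Ka ≪ C₀, x ≈ √(Ka·C₀) = 4.01 × 10^-3 M.
pH = −log[H+] = −log(4.01 × 10^-3) = 2.40

pH = 2.40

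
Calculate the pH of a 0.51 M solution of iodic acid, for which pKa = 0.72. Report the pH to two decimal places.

HIO3 ⇌ IO3- + H+
Ka = 10^(−0.72) = 1.91 × 10^-1
From the ICE table, Ka = [H+]²/(0.51 − [H+]) = 1.91 × 10^-1.
The 5% rule fails; solving [H+]² + Ka·[H+] − Ka·C₀ = 0 exactly:
[H+] = [−0.191 + √(0.191² + 0.39)]/2 = 2.31 × 10^-1 M
pH = −log(2.31 × 10^-1) = 0.64

pH = 0.64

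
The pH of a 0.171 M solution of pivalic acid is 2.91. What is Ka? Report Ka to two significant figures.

[H+] = 10^(-2.91) = 1.23 × 10^-3 M
At equilibrium [HA] = 0.171 − 1.23 × 10^-3 = 1.70 × 10^-1 M
Ka = [H+][A-]/[HA] = (1.23 × 10^-3)² / 1.70 × 10^-1 = 8.9 × 10^-6

Ka = 8.9 × 10^-6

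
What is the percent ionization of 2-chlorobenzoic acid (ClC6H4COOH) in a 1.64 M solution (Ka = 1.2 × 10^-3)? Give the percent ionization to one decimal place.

2.7%

ClC6H4COOH ⇌ ClC6H4COO- + H+; let x = [H+] at equilibrium.
x ≈ √(Ka·C₀) = √(1.2 × 10^-3 × 1.64) = 4.44 × 10^-2 M
Fraction ionized = 4.44 × 10^-2 / 1.64 = 0.0271 → 2.7%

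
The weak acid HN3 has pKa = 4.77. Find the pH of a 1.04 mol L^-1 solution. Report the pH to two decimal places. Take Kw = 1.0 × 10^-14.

HN3 ⇌ N3- + H+
Ka = 10^(−4.77) = 1.70 × 10^-5
From the ICE table, Ka = [H+]²/(1.04 − [H+]) = 1.70 × 10^-5.
Assume [H+] ≪ 1.04: [H+] ≈ √(1.70 × 10^-5 × 1.04) = 4.20 × 10^-3 M
Check: 0.4% ionized — well under 5%, approximation valid.
pH = −log(4.20 × 10^-3) = 2.38

pH = 2.38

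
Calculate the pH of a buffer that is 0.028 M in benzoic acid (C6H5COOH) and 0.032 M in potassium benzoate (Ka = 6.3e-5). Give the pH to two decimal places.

pH = 4.26

pKa = −log(6.3 × 10^-5) = 4.201
Henderson–Hasselbalch: pH = pKa + log([C6H5COO-]/[C6H5COOH]) = 4.201 + log(0.032/0.028)
pH = 4.201 + (+0.058) = 4.26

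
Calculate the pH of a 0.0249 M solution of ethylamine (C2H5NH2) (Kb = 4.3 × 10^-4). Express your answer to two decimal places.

C2H5NH2 + H2O ⇌ C2H5NH3+ + OH-
Let x = [OH-] at equilibrium. Kb = x²/(0.0249 − x).
Here C₀/Kb ≈ 57.9, so the small-x approximation fails. Use the quadratic:
x = [−0.00043 + √(0.00043² + 4.28e-05)]/2 = 3.06 × 10^-3 M
pOH = 2.51, so pH = 14.00 − pOH = 11.49

pH = 11.49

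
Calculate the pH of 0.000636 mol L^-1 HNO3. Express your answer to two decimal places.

HNO3 is a strong acid and dissociates completely, so [H+] = 0.000636 M.
pH = -log(0.000636) = 3.20

pH = 3.20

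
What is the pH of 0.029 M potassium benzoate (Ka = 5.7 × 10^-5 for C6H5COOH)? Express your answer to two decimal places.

pH = 8.35

C6H5COO- is the conjugate base of the weak acid C6H5COOH.
Kb = Kw/Ka = 1.0×10^-14 / 5.7 × 10^-5 = 1.75 × 10^-10
From the ICE table, Kb = x²/(0.029 − x) = 1.75 × 10^-10.
Assume x ≪ 0.029: x ≈ √(1.75 × 10^-10 × 0.029) = 2.25 × 10^-6 M
(x/C₀ = 0.0078% < 5%, so the approximation holds.)
pOH = 5.65, so pH = 14.00 − pOH = 8.35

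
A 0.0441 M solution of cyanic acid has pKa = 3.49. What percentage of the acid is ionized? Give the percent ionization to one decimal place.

8.2%

HOCN ⇌ OCN- + H+; let x = [H+] at equilibrium.
Ka = 10^(−3.49) = 3.24 × 10^-4
Solve x² + 0.000324x − 1.43e-05 = 0 → x = 3.62 × 10^-3 M
Fraction ionized = 3.62 × 10^-3 / 0.0441 = 0.0821 → 8.2%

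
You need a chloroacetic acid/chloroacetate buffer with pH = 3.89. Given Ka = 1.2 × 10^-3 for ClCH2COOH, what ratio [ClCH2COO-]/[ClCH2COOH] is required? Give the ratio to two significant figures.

ratio = 9.3

pKa = -log(1.2 × 10^-3) = 2.921
pH = pKa + log(r) ⇒ log(r) = 3.89 − 2.921 = +0.969
r = [ClCH2COO-]/[ClCH2COOH] = 10^(+0.969) = 9.31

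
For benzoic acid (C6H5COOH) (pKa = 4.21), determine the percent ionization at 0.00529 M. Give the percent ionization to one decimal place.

C6H5COOH ⇌ C6H5COO- + H+; let x = [H+] at equilibrium.
Ka = 10^(−4.21) = 6.17 × 10^-5
Ka = x²/(C₀ − x); solving the quadratic gives x = 5.41 × 10^-4 M.
% ionization = x/C₀ × 100% = 5.41 × 10^-4/0.00529 × 100% = 10.2%

10.2%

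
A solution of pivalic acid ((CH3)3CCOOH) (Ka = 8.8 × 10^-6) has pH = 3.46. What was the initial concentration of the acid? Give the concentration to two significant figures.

C₀ = 1.4 × 10^-2 M

[H+] = 10^(-3.46) = 3.47 × 10^-4 M = x
Ka = x²/(C₀ − x) ⇒ C₀ = x + x²/Ka
C₀ = 3.47 × 10^-4 + (3.47 × 10^-4)²/(8.8 × 10^-6) = 1.40 × 10^-2 M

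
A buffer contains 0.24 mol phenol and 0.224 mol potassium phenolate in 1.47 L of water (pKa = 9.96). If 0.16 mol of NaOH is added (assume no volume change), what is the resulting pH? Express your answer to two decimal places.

pH = 10.64

OH- converts C6H5OH to C6H5O-: C6H5OH → 0.08 mol, C6H5O- → 0.384 mol.
pH = pKa + log([A⁻]/[HA]) = 9.96 + log(0.384/0.08) = 9.96 +0.681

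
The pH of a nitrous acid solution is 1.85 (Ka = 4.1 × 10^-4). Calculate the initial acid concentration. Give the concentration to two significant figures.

C₀ = 5.0 × 10^-1 M

[H+] = 10^(-1.85) = 1.41 × 10^-2 M = x
Ka = x²/(C₀ − x) ⇒ C₀ = x + x²/Ka
C₀ = 1.41 × 10^-2 + (1.41 × 10^-2)²/(4.1 × 10^-4) = 4.99 × 10^-1 M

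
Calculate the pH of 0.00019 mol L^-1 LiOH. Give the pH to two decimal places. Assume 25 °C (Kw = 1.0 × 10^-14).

pH = 10.28

LiOH is a strong base; [OH-] = 0.00019 M.
pOH = -log(0.00019) = 3.72
pH = 14.00 - 3.72 = 10.28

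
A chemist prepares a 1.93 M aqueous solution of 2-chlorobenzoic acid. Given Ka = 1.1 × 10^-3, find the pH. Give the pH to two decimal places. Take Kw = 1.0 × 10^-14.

pH = 1.34

ClC6H4COOH ⇌ ClC6H4COO- + H+
Let x = [H+] at equilibrium. Ka = x²/(1.93 − x).
Since Ka ≪ C₀, x ≈ √(Ka·C₀) = 4.61 × 10^-2 M.
Check: 2.4% ionized — well under 5%, approximation valid.
pH = −log(4.61 × 10^-2) = 1.34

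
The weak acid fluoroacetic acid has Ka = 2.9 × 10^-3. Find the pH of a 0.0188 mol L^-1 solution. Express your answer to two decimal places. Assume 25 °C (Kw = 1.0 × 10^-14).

pH = 2.22

FCH2COOH ⇌ FCH2COO- + H+
Let x = [H+] at equilibrium. Ka = x²/(0.0188 − x).
Here C₀/Ka ≈ 6.48, so the small-x approximation fails. Use the quadratic:
x = (−Ka + √(Ka² + 4·Ka·C₀))/2 = 6.07 × 10^-3 M
pH = −log(6.07 × 10^-3) = 2.22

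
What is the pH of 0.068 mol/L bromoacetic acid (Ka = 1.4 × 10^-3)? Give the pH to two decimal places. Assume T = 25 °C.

pH = 2.04

BrCH2COOH ⇌ BrCH2COO- + H+
Ka = x²/(0.068 − x) = 1.4 × 10^-3
The 5% rule fails; solving x² + Ka·x − Ka·C₀ = 0 exactly:
x = [−0.0014 + √(0.0014² + 0.000381)]/2 = 9.08 × 10^-3 M
pH = −log(9.08 × 10^-3) = 2.04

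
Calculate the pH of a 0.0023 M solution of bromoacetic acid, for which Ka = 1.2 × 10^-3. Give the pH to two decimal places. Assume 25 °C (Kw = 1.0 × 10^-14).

pH = 2.93

BrCH2COOH ⇌ BrCH2COO- + H+
Let x = [H+] at equilibrium. Ka = x²/(0.0023 − x).
x is not negligible relative to C₀; solve x² + 0.0012·x − 2.76e-06 = 0.
x = [−0.0012 + √(0.0012² + 1.1e-05)]/2 = 1.17 × 10^-3 M
pH = −log[H+] = −log(1.17 × 10^-3) = 2.93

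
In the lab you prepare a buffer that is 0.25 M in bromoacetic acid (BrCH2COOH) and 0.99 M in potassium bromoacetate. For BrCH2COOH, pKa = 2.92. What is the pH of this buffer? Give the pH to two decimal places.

pH = 3.52

Using pH = pKa + log([base]/[acid]) with [base]/[acid] = 0.99/0.25:
pH = 2.92 + (+0.598) = 3.52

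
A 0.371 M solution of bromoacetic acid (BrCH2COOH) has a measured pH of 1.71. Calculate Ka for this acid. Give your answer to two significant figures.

Ka = 1.1 × 10^-3

[H+] = 10^(-1.71) = 1.95 × 10^-2 M
At equilibrium [HA] = 0.371 − 1.95 × 10^-2 = 3.51 × 10^-1 M
Ka = [H+][A-]/[HA] = (1.95 × 10^-2)² / 3.51 × 10^-1 = 1.1 × 10^-3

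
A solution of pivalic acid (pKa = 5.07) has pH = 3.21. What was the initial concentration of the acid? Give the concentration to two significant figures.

[H+] = 10^(-3.21) = 6.17 × 10^-4 M = x
Ka = 10^(−5.07) = 8.51 × 10^-6
Ka = x²/(C₀ − x) ⇒ C₀ = x + x²/Ka
C₀ = 6.17 × 10^-4 + (6.17 × 10^-4)²/(8.51 × 10^-6) = 4.54 × 10^-2 M

C₀ = 4.5 × 10^-2 M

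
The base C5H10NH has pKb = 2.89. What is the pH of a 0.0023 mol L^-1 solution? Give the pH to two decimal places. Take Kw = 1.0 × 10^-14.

C5H10NH + H2O ⇌ C5H10NH2+ + OH-
Kb = 10^(−2.89) = 1.29 × 10^-3
Kb = x²/(0.0023 − x) = 1.29 × 10^-3
The 5% rule fails; solving x² + Kb·x − Kb·C₀ = 0 exactly:
x = [−0.00129 + √(0.00129² + 1.19e-05)]/2 = 1.19 × 10^-3 M
pOH = 2.92, so pH = 14.00 − pOH = 11.08

pH = 11.08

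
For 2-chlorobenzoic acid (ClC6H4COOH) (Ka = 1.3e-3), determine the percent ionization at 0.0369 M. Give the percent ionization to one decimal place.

17.1%

ClC6H4COOH ⇌ ClC6H4COO- + H+; let x = [H+] at equilibrium.
Solve x² + 0.0013x − 4.8e-05 = 0 → x = 6.31 × 10^-3 M
Fraction ionized = 6.31 × 10^-3 / 0.0369 = 0.1710 → 17.1%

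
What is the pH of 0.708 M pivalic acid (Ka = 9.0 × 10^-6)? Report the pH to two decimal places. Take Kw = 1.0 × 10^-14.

pH = 2.60

(CH3)3CCOOH ⇌ (CH3)3CCOO- + H+
From the ICE table, Ka = x²/(0.708 − x) = 9.0 × 10^-6.
Since Ka ≪ C₀, x ≈ √(Ka·C₀) = 2.52 × 10^-3 M.
(x/C₀ = 0.36% < 5%, so the approximation holds.)
pH = −log(2.52 × 10^-3) = 2.60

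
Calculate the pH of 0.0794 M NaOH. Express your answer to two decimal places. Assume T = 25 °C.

pH = 12.90

NaOH is a strong base; [OH-] = 0.0794 M.
pOH = -log(0.0794) = 1.10
pH = 14.00 - 1.10 = 12.90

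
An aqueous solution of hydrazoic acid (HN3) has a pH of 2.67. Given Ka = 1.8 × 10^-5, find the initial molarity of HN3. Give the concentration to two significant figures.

[H+] = 10^(-2.67) = 2.14 × 10^-3 M = x
Ka = x²/(C₀ − x) ⇒ C₀ = x + x²/Ka
C₀ = 2.14 × 10^-3 + (2.14 × 10^-3)²/(1.8 × 10^-5) = 2.57 × 10^-1 M

C₀ = 2.6 × 10^-1 M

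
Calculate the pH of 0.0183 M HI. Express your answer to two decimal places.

HI is a strong acid and dissociates completely, so [H+] = 0.0183 M.
pH = -log(0.0183) = 1.74

pH = 1.74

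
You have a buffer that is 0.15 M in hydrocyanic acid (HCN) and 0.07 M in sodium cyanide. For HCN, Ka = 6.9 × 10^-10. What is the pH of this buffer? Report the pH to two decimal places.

pH = 8.83

pKa = −log(6.9 × 10^-10) = 9.161
Using pH = pKa + log([base]/[acid]) with [base]/[acid] = 0.07/0.15:
pH = 9.161 + (-0.331) = 8.83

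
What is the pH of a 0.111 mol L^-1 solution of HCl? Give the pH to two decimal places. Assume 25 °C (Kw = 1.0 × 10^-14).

pH = 0.95

HCl is a strong acid and dissociates completely, so [H+] = 0.111 M.
pH = -log(0.111) = 0.95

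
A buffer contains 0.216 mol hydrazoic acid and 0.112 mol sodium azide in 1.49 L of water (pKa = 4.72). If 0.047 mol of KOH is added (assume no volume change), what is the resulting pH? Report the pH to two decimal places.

pH = 4.69

OH- converts HN3 to N3-: HN3 → 0.169 mol, N3- → 0.159 mol.
pH = pKa + log(n_N3-/n_HN3) = 4.72 + log(0.159/0.169) = 4.72 + (-0.026)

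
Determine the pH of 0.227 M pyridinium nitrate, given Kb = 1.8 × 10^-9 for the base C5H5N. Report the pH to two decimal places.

pH = 2.95

C5H5NH+ is the conjugate acid of the weak base C5H5N.
Ka = Kw/Kb = 1.0×10^-14 / 1.8 × 10^-9 = 5.56 × 10^-6
From the ICE table, Ka = x²/(0.227 − x) = 5.56 × 10^-6.
Since Ka ≪ C₀, x ≈ √(Ka·C₀) = 1.12 × 10^-3 M.
(x/C₀ = 0.49% < 5%, so the approximation holds.)
pH = −log[H+] = −log(1.12 × 10^-3) = 2.95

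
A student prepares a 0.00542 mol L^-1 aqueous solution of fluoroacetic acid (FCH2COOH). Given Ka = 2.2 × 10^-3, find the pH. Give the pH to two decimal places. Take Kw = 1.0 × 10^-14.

pH = 2.60

FCH2COOH ⇌ FCH2COO- + H+
From the ICE table, Ka = [H+]²/(0.00542 − [H+]) = 2.2 × 10^-3.
[H+] is not negligible relative to C₀; solve [H+]² + 0.0022·[H+] − 1.19e-05 = 0.
[H+] = [−0.0022 + √(0.0022² + 4.77e-05)]/2 = 2.52 × 10^-3 M
pH = −log(2.52 × 10^-3) = 2.60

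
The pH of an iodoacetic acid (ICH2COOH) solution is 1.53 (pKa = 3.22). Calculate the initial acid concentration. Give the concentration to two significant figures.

[H+] = 10^(-1.53) = 2.95 × 10^-2 M = x
Ka = 10^(−3.22) = 6.03 × 10^-4
Ka = x²/(C₀ − x) ⇒ C₀ = x + x²/Ka
C₀ = 2.95 × 10^-2 + (2.95 × 10^-2)²/(6.03 × 10^-4) = 1.47 M

C₀ = 1.5 M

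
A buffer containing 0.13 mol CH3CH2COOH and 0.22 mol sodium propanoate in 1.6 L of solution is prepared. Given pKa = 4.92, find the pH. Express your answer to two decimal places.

pH = 5.15

Using pH = pKa + log([base]/[acid]) with [base]/[acid] = 0.22/0.13:
pH = 4.92 + (+0.228) = 5.15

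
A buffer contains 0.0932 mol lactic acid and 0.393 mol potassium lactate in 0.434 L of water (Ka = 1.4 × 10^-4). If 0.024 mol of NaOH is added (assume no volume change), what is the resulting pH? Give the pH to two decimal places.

After neutralization: n(CH3CH(OH)COOH) = 0.0692 mol, n(CH3CH(OH)COO-) = 0.417 mol.
pKa = −log(1.4 × 10^-4) = 3.854
Henderson–Hasselbalch with mole ratio 0.417/0.0692: pH = 3.854 + (+0.780)

pH = 4.63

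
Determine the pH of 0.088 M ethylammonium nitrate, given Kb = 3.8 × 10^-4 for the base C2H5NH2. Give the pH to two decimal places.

C2H5NH3+ is the conjugate acid of the weak base C2H5NH2.
Ka = Kw/Kb = 1.0×10^-14 / 3.8 × 10^-4 = 2.63 × 10^-11
Let x = [H+] at equilibrium. Ka = x²/(0.088 − x).
Since Ka ≪ C₀, x ≈ √(Ka·C₀) = 1.52 × 10^-6 M.
Check: 0.0017% ionized — well under 5%, approximation valid.
pH = −log[H+] = −log(1.52 × 10^-6) = 5.82

pH = 5.82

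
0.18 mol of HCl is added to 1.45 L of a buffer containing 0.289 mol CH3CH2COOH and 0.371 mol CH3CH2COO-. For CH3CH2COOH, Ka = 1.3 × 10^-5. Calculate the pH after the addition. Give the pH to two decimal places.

pH = 4.50

After neutralization: n(CH3CH2COOH) = 0.469 mol, n(CH3CH2COO-) = 0.191 mol.
pKa = −log(1.3 × 10^-5) = 4.886
pH = pKa + log(n_CH3CH2COO-/n_CH3CH2COOH) = 4.886 + log(0.191/0.469) = 4.886 + (-0.390)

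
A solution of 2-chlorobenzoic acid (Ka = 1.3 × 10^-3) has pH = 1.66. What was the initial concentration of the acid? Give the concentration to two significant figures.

C₀ = 3.9 × 10^-1 M

[H+] = 10^(-1.66) = 2.19 × 10^-2 M = x
Ka = x²/(C₀ − x) ⇒ C₀ = x + x²/Ka
C₀ = 2.19 × 10^-2 + (2.19 × 10^-2)²/(1.3 × 10^-3) = 3.91 × 10^-1 M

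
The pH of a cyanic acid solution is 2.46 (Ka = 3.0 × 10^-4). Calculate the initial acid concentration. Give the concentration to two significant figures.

C₀ = 4.4 × 10^-2 M

[H+] = 10^(-2.46) = 3.47 × 10^-3 M = x
Ka = x²/(C₀ − x) ⇒ C₀ = x + x²/Ka
C₀ = 3.47 × 10^-3 + (3.47 × 10^-3)²/(3.0 × 10^-4) = 4.36 × 10^-2 M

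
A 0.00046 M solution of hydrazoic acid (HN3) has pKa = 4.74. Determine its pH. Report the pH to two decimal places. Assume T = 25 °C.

HN3 ⇌ N3- + H+
Ka = 10^(−4.74) = 1.82 × 10^-5
Let x = [H+] at equilibrium. Ka = x²/(0.00046 − x).
The 5% rule fails; solving x² + Ka·x − Ka·C₀ = 0 exactly:
x = (−Ka + √(Ka² + 4·Ka·C₀))/2 = 8.29 × 10^-5 M
pH = −log(8.29 × 10^-5) = 4.08

pH = 4.08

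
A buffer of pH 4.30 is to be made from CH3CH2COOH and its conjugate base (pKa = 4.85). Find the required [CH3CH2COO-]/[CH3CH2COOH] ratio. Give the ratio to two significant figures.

ratio = 0.28

pH = pKa + log(r) ⇒ log(r) = 4.30 − 4.85 = -0.55
r = [CH3CH2COO-]/[CH3CH2COOH] = 10^(-0.55) = 0.282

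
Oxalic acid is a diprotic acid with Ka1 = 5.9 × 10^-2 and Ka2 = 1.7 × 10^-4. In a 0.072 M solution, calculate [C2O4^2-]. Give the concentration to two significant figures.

First ionization gives [H+] ≈ [HC2O4-] = 4.20 × 10^-2 M.
Second step: Ka2 = [H+][C2O4^2-]/[HC2O4-] ≈ [C2O4^2-] (since [H+] ≈ [HC2O4-]).
So [C2O4^2-] ≈ Ka2.

1.7 × 10^-4 M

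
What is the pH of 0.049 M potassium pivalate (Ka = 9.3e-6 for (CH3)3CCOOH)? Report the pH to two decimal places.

pH = 8.86

(CH3)3CCOO- is the conjugate base of the weak acid (CH3)3CCOOH.
Kb = Kw/Ka = 1.0×10^-14 / 9.3 × 10^-6 = 1.08 × 10^-9
Let x = [OH-] at equilibrium. Kb = x²/(0.049 − x).
Assume x ≪ 0.049: x ≈ √(1.08 × 10^-9 × 0.049) = 7.27 × 10^-6 M
(x/C₀ = 0.015% < 5%, so the approximation holds.)
pOH = 5.14, so pH = 14.00 − pOH = 8.86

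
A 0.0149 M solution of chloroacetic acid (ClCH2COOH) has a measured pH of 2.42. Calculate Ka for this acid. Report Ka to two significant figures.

Ka = 1.3 × 10^-3

[H+] = 10^(-2.42) = 3.80 × 10^-3 M
At equilibrium [HA] = 0.0149 − 3.80 × 10^-3 = 1.11 × 10^-2 M
Ka = [H+][A-]/[HA] = (3.80 × 10^-3)² / 1.11 × 10^-2 = 1.3 × 10^-3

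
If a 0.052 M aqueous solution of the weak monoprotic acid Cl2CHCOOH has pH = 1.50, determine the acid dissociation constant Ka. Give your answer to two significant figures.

[H+] = 10^(-1.50) = 3.16 × 10^-2 M
At equilibrium [HA] = 0.052 − 3.16 × 10^-2 = 2.04 × 10^-2 M
Ka = [H+][A-]/[HA] = (3.16 × 10^-2)² / 2.04 × 10^-2 = 4.9 × 10^-2

Ka = 4.9 × 10^-2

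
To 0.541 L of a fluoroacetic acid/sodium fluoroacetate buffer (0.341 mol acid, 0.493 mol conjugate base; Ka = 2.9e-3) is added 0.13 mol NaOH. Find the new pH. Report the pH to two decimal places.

pH = 3.01

After neutralization: n(FCH2COOH) = 0.211 mol, n(FCH2COO-) = 0.623 mol.
pKa = −log(2.9 × 10^-3) = 2.538
pH = pKa + log(n_FCH2COO-/n_FCH2COOH) = 2.538 + log(0.623/0.211) = 2.538 + (+0.470)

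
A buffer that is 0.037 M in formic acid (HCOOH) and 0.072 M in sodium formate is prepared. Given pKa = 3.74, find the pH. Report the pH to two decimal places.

Henderson–Hasselbalch: pH = pKa + log([HCOO-]/[HCOOH]) = 3.74 + log(0.072/0.037)
pH = 3.74 + (+0.289) = 4.03

pH = 4.03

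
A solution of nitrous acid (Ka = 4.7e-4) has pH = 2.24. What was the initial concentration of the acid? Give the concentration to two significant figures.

[H+] = 10^(-2.24) = 5.75 × 10^-3 M = x
Ka = x²/(C₀ − x) ⇒ C₀ = x + x²/Ka
C₀ = 5.75 × 10^-3 + (5.75 × 10^-3)²/(4.7 × 10^-4) = 7.61 × 10^-2 M

C₀ = 7.6 × 10^-2 M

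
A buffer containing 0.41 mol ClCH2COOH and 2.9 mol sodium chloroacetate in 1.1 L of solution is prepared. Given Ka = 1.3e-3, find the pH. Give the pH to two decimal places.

pKa = −log(1.3 × 10^-3) = 2.886
pH = pKa + log([A⁻]/[HA]) = 2.886 + log(2.9/0.41)
pH = 2.886 + (+0.850) = 3.74

pH = 3.74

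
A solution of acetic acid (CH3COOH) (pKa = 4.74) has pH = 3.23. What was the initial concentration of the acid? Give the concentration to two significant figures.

C₀ = 2.0 × 10^-2 M

[H+] = 10^(-3.23) = 5.89 × 10^-4 M = x
Ka = 10^(−4.74) = 1.82 × 10^-5
Ka = x²/(C₀ − x) ⇒ C₀ = x + x²/Ka
C₀ = 5.89 × 10^-4 + (5.89 × 10^-4)²/(1.82 × 10^-5) = 1.97 × 10^-2 M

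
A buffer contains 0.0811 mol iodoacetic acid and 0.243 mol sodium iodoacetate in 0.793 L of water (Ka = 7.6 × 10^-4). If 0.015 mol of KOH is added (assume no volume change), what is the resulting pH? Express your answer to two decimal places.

pH = 3.71

After neutralization: n(ICH2COOH) = 0.0661 mol, n(ICH2COO-) = 0.258 mol.
pKa = −log(7.6 × 10^-4) = 3.119
pH = pKa + log(n_ICH2COO-/n_ICH2COOH) = 3.119 + log(0.258/0.0661) = 3.119 + (+0.591)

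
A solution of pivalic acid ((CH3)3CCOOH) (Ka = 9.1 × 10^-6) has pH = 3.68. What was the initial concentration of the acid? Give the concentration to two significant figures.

[H+] = 10^(-3.68) = 2.09 × 10^-4 M = x
Ka = x²/(C₀ − x) ⇒ C₀ = x + x²/Ka
C₀ = 2.09 × 10^-4 + (2.09 × 10^-4)²/(9.1 × 10^-6) = 5.01 × 10^-3 M

C₀ = 5.0 × 10^-3 M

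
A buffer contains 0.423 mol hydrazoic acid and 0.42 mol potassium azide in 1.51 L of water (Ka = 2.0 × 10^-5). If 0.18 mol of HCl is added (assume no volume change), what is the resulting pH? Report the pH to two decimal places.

pH = 4.30

After neutralization: n(HN3) = 0.603 mol, n(N3-) = 0.24 mol.
pKa = −log(2.0 × 10^-5) = 4.699
Henderson–Hasselbalch with mole ratio 0.24/0.603: pH = 4.699 + (-0.400)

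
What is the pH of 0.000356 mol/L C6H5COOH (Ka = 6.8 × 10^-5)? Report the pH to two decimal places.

C6H5COOH ⇌ C6H5COO- + H+
From the ICE table, Ka = x²/(0.000356 − x) = 6.8 × 10^-5.
Here C₀/Ka ≈ 5.24, so the small-x approximation fails. Use the quadratic:
x = (−Ka + √(Ka² + 4·Ka·C₀))/2 = 1.25 × 10^-4 M
pH = −log(1.25 × 10^-4) = 3.90

pH = 3.90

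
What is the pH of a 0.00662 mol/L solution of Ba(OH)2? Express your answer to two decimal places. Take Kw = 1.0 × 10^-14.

pH = 12.12

Ba(OH)2 is a strong base (each formula unit releases 2 OH-); [OH-] = 0.0132 M.
pOH = -log(0.0132) = 1.88
pH = 14.00 - 1.88 = 12.12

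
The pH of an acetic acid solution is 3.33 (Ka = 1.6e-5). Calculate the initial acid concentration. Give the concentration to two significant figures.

C₀ = 1.4 × 10^-2 M

[H+] = 10^(-3.33) = 4.68 × 10^-4 M = x
Ka = x²/(C₀ − x) ⇒ C₀ = x + x²/Ka
C₀ = 4.68 × 10^-4 + (4.68 × 10^-4)²/(1.6 × 10^-5) = 1.42 × 10^-2 M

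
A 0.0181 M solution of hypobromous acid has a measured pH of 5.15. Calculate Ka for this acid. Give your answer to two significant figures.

[H+] = 10^(-5.15) = 7.08 × 10^-6 M
At equilibrium [HA] = 0.0181 − 7.08 × 10^-6 = 1.81 × 10^-2 M
Ka = [H+][A-]/[HA] = (7.08 × 10^-6)² / 1.81 × 10^-2 = 2.8 × 10^-9

Ka = 2.8 × 10^-9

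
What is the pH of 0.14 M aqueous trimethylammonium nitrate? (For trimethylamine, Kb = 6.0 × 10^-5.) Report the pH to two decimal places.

pH = 5.32

(CH3)3NH+ is the conjugate acid of the weak base (CH3)3N.
Ka = Kw/Kb = 1.0×10^-14 / 6.0 × 10^-5 = 1.67 × 10^-10
From the ICE table, Ka = [H+]²/(0.14 − [H+]) = 1.67 × 10^-10.
Assume [H+] ≪ 0.14: [H+] ≈ √(1.67 × 10^-10 × 0.14) = 4.84 × 10^-6 M
Check: 0.0035% ionized — well under 5%, approximation valid.
pH = −log[H+] = −log(4.84 × 10^-6) = 5.32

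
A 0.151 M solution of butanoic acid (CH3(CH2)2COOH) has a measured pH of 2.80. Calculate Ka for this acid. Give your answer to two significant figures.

[H+] = 10^(-2.80) = 1.58 × 10^-3 M
At equilibrium [HA] = 0.151 − 1.58 × 10^-3 = 1.49 × 10^-1 M
Ka = [H+][A-]/[HA] = (1.58 × 10^-3)² / 1.49 × 10^-1 = 1.7 × 10^-5

Ka = 1.7 × 10^-5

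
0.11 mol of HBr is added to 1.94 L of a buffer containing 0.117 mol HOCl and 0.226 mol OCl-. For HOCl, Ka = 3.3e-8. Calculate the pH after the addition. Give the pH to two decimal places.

After neutralization: n(HOCl) = 0.227 mol, n(OCl-) = 0.116 mol.
pKa = −log(3.3 × 10^-8) = 7.481
pH = pKa + log(n_OCl-/n_HOCl) = 7.481 + log(0.116/0.227) = 7.481 + (-0.292)

pH = 7.19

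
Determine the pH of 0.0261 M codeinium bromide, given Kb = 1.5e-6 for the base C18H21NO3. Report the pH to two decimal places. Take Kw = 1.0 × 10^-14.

pH = 4.88

C18H22NO3+ is the conjugate acid of the weak base C18H21NO3.
Ka = Kw/Kb = 1.0×10^-14 / 1.5 × 10^-6 = 6.67 × 10^-9
Ka = [H+]²/(0.0261 − [H+]) = 6.67 × 10^-9
Neglecting [H+] in the denominator: [H+] = √(6.67 × 10^-9 × 0.0261) = 1.32 × 10^-5 M
pH = −log(1.32 × 10^-5) = 4.88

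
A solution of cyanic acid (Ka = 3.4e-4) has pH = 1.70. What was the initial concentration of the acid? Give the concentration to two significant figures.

C₀ = 1.2 M

[H+] = 10^(-1.70) = 2.00 × 10^-2 M = x
Ka = x²/(C₀ − x) ⇒ C₀ = x + x²/Ka
C₀ = 2.00 × 10^-2 + (2.00 × 10^-2)²/(3.4 × 10^-4) = 1.20 M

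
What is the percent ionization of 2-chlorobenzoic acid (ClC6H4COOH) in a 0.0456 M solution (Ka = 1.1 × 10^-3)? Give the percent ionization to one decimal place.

ClC6H4COOH ⇌ ClC6H4COO- + H+; let x = [H+] at equilibrium.
Ka = x²/(C₀ − x); solving the quadratic gives x = 6.55 × 10^-3 M.
Fraction ionized = 6.55 × 10^-3 / 0.0456 = 0.1436 → 14.4%

14.4%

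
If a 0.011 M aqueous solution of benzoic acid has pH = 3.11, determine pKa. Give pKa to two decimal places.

[H+] = 10^(-3.11) = 7.76 × 10^-4 M
At equilibrium [HA] = 0.011 − 7.76 × 10^-4 = 1.02 × 10^-2 M
Ka = [H+][A-]/[HA] = (7.76 × 10^-4)² / 1.02 × 10^-2 = 5.90 × 10^-5
pKa = -log(5.90 × 10^-5) = 4.23

pKa = 4.23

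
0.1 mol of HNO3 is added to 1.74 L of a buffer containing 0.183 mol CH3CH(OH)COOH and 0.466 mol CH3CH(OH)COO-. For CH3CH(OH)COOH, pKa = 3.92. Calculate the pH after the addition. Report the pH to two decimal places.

pH = 4.03

After neutralization: n(CH3CH(OH)COOH) = 0.283 mol, n(CH3CH(OH)COO-) = 0.366 mol.
Henderson–Hasselbalch with mole ratio 0.366/0.283: pH = 3.92 + (+0.112)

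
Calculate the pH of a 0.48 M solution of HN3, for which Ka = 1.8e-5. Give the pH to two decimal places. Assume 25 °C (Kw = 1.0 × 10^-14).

pH = 2.53

HN3 ⇌ N3- + H+
From the ICE table, Ka = x²/(0.48 − x) = 1.8 × 10^-5.
Neglecting x in the denominator: x = √(1.8 × 10^-5 × 0.48) = 2.94 × 10^-3 M
(x/C₀ = 0.61% < 5%, so the approximation holds.)
pH = −log(2.94 × 10^-3) = 2.53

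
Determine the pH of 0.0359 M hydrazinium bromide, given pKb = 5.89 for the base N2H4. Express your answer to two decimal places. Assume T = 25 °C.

pH = 4.78

N2H5+ is the conjugate acid of the weak base N2H4.
Kb = 10^(−5.89) = 1.29 × 10^-6
Ka = Kw/Kb = 1.0×10^-14 / 1.29 × 10^-6 = 7.75 × 10^-9
Ka = x²/(0.0359 − x) = 7.75 × 10^-9
Since Ka ≪ C₀, x ≈ √(Ka·C₀) = 1.67 × 10^-5 M.
Check: 0.046% ionized — well under 5%, approximation valid.
pH = −log[H+] = −log(1.67 × 10^-5) = 4.78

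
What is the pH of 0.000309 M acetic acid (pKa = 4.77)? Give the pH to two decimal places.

pH = 4.19

CH3COOH ⇌ CH3COO- + H+
Ka = 10^(−4.77) = 1.70 × 10^-5
Ka = [H+]²/(0.000309 − [H+]) = 1.70 × 10^-5
[H+] is not negligible relative to C₀; solve [H+]² + 1.7e-05·[H+] − 5.25e-09 = 0.
[H+] = [−1.7e-05 + √(1.7e-05² + 2.1e-08)]/2 = 6.45 × 10^-5 M
pH = −log(6.45 × 10^-5) = 4.19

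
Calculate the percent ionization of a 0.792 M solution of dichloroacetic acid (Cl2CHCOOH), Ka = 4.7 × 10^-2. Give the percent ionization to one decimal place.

Cl2CHCOOH ⇌ Cl2CHCOO- + H+; let x = [H+] at equilibrium.
Solve x² + 0.047x − 0.0372 = 0 → x = 1.71 × 10^-1 M
Fraction ionized = 1.71 × 10^-1 / 0.792 = 0.2159 → 21.6%

21.6%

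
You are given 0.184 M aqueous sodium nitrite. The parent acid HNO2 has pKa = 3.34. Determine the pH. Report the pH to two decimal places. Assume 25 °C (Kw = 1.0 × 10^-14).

pH = 8.30

NO2- is the conjugate base of the weak acid HNO2.
Ka = 10^(−3.34) = 4.57 × 10^-4
Kb = Kw/Ka = 1.0×10^-14 / 4.57 × 10^-4 = 2.19 × 10^-11
From the ICE table, Kb = x²/(0.184 − x) = 2.19 × 10^-11.
Since Kb ≪ C₀, x ≈ √(Kb·C₀) = 2.01 × 10^-6 M.
pOH = 5.70, so pH = 14.00 − pOH = 8.30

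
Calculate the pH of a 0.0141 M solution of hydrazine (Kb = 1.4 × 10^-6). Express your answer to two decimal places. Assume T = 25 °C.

N2H4 + H2O ⇌ N2H5+ + OH-
From the ICE table, Kb = [OH-]²/(0.0141 − [OH-]) = 1.4 × 10^-6.
Neglecting [OH-] in the denominator: [OH-] = √(1.4 × 10^-6 × 0.0141) = 1.40 × 10^-4 M
pOH = 3.85, so pH = 14.00 − pOH = 10.15

pH = 10.15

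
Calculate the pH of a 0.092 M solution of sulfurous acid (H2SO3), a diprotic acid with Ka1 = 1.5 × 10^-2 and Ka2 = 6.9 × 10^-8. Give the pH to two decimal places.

Since Ka1 ≫ Ka2, the first ionization dominates [H+].
Ka1 = x²/(0.092 − x) = 1.5 × 10^-2
Solving the quadratic: x = (−Ka1 + √(Ka1² + 4·Ka1·C₀))/2 = 3.04 × 10^-2 M
pH = −log(3.04 × 10^-2) = 1.52

pH = 1.52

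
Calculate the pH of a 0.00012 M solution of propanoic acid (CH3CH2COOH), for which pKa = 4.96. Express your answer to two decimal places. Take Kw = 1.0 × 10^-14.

pH = 4.51

CH3CH2COOH ⇌ CH3CH2COO- + H+
Ka = 10^(−4.96) = 1.10 × 10^-5
Ka = [H+]²/(0.00012 − [H+]) = 1.10 × 10^-5
[H+] is not negligible relative to C₀; solve [H+]² + 1.1e-05·[H+] − 1.32e-09 = 0.
[H+] = (−Ka + √(Ka² + 4·Ka·C₀))/2 = 3.12 × 10^-5 M
pH = −log(3.12 × 10^-5) = 4.51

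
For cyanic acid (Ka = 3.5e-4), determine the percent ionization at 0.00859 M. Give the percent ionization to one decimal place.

HOCN ⇌ OCN- + H+; let x = [H+] at equilibrium.
Solve x² + 0.00035x − 3.01e-06 = 0 → x = 1.57 × 10^-3 M
% ionization = x/C₀ × 100% = 1.57 × 10^-3/0.00859 × 100% = 18.3%

18.3%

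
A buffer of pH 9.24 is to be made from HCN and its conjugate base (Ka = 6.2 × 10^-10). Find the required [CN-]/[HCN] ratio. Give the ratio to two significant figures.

ratio = 1.1

pKa = -log(6.2 × 10^-10) = 9.208
pH = pKa + log(r) ⇒ log(r) = 9.24 − 9.208 = +0.032
r = [CN-]/[HCN] = 10^(+0.032) = 1.08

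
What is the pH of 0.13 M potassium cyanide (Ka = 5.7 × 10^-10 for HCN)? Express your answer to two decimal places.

pH = 11.18

CN- is the conjugate base of the weak acid HCN.
Kb = Kw/Ka = 1.0×10^-14 / 5.7 × 10^-10 = 1.75 × 10^-5
From the ICE table, Kb = [OH-]²/(0.13 − [OH-]) = 1.75 × 10^-5.
Assume [OH-] ≪ 0.13: [OH-] ≈ √(1.75 × 10^-5 × 0.13) = 1.51 × 10^-3 M
Check: 1.2% ionized — well under 5%, approximation valid.
pOH = 2.82, so pH = 14.00 − pOH = 11.18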